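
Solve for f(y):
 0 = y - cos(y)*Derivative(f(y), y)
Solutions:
 f(y) = C1 + Integral(y/cos(y), y)


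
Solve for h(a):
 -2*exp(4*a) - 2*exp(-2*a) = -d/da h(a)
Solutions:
 h(a) = C1 + exp(4*a)/2 - exp(-2*a)


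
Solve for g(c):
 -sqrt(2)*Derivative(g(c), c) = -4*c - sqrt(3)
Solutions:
 g(c) = C1 + sqrt(2)*c^2 + sqrt(6)*c/2


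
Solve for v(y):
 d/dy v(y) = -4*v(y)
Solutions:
 v(y) = C1*exp(-4*y)


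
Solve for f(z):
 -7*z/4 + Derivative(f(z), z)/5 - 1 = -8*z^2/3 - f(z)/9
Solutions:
 f(z) = C1*exp(-5*z/9) - 24*z^2 + 2043*z/20 - 17487/100


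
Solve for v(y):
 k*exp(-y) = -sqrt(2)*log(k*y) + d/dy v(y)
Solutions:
 v(y) = C1 - k*exp(-y) + sqrt(2)*y*log(k*y) - sqrt(2)*y


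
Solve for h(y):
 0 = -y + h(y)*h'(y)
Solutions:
 h(y) = -sqrt(C1 + y^2)
 h(y) = sqrt(C1 + y^2)


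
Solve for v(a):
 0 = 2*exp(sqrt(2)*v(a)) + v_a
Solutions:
 v(a) = sqrt(2)*(2*log(1/(C1 + 2*a)) - log(2))/4


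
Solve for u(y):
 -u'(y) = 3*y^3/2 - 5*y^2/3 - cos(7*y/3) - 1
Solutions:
 u(y) = C1 - 3*y^4/8 + 5*y^3/9 + y + 3*sin(7*y/3)/7


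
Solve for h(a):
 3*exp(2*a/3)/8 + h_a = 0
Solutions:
 h(a) = C1 - 9*exp(2*a/3)/16


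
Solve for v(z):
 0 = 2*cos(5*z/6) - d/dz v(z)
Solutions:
 v(z) = C1 + 12*sin(5*z/6)/5


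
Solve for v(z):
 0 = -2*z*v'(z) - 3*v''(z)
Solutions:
 v(z) = C1 + C2*erf(sqrt(3)*z/3)


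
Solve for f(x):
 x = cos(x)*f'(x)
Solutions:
 f(x) = C1 + Integral(x/cos(x), x)


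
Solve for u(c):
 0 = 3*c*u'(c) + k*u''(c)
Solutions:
 u(c) = C1 + C2*sqrt(k)*erf(sqrt(6)*c*sqrt(1/k)/2)


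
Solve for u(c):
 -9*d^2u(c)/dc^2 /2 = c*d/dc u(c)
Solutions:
 u(c) = C1 + C2*erf(c/3)


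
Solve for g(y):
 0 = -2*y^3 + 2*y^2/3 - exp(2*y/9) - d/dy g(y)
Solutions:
 g(y) = C1 - y^4/2 + 2*y^3/9 - 9*exp(2*y/9)/2


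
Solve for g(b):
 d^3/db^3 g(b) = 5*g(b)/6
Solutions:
 g(b) = C3*exp(5^(1/3)*6^(2/3)*b/6) + (C1*sin(2^(2/3)*3^(1/6)*5^(1/3)*b/4) + C2*cos(2^(2/3)*3^(1/6)*5^(1/3)*b/4))*exp(-5^(1/3)*6^(2/3)*b/12)


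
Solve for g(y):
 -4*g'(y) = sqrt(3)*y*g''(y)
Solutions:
 g(y) = C1 + C2*y^(1 - 4*sqrt(3)/3)


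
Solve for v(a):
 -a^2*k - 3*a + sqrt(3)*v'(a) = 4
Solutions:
 v(a) = C1 + sqrt(3)*a^3*k/9 + sqrt(3)*a^2/2 + 4*sqrt(3)*a/3


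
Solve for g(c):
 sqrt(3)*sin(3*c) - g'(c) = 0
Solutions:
 g(c) = C1 - sqrt(3)*cos(3*c)/3


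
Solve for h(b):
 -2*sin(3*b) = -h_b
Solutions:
 h(b) = C1 - 2*cos(3*b)/3


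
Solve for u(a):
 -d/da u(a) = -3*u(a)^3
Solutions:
 u(a) = -sqrt(2)*sqrt(-1/(C1 + 3*a))/2
 u(a) = sqrt(2)*sqrt(-1/(C1 + 3*a))/2


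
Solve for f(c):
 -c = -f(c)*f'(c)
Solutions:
 f(c) = -sqrt(C1 + c^2)
 f(c) = sqrt(C1 + c^2)


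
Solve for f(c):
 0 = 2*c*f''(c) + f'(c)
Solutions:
 f(c) = C1 + C2*sqrt(c)


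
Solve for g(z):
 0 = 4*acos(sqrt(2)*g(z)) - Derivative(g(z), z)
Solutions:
 Integral(1/acos(sqrt(2)*_y), (_y, g(z))) = C1 + 4*z


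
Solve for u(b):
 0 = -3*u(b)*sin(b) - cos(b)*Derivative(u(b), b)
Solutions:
 u(b) = C1*cos(b)^3


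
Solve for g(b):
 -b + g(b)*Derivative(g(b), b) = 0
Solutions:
 g(b) = -sqrt(C1 + b^2)
 g(b) = sqrt(C1 + b^2)


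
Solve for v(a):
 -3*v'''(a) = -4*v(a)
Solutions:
 v(a) = C3*exp(6^(2/3)*a/3) + (C1*sin(2^(2/3)*3^(1/6)*a/2) + C2*cos(2^(2/3)*3^(1/6)*a/2))*exp(-6^(2/3)*a/6)


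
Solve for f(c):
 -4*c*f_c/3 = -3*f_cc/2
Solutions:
 f(c) = C1 + C2*erfi(2*c/3)


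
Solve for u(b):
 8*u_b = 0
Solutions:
 u(b) = C1


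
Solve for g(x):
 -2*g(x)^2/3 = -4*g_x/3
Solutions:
 g(x) = -2/(C1 + x)


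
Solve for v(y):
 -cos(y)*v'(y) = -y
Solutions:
 v(y) = C1 + Integral(y/cos(y), y)


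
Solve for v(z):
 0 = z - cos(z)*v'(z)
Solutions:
 v(z) = C1 + Integral(z/cos(z), z)


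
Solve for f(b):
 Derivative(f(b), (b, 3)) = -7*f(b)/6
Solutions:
 f(b) = C3*exp(-6^(2/3)*7^(1/3)*b/6) + (C1*sin(2^(2/3)*3^(1/6)*7^(1/3)*b/4) + C2*cos(2^(2/3)*3^(1/6)*7^(1/3)*b/4))*exp(6^(2/3)*7^(1/3)*b/12)


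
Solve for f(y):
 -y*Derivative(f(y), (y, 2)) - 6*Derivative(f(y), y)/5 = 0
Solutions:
 f(y) = C1 + C2/y^(1/5)


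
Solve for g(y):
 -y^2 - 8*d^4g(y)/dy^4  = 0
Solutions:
 g(y) = C1 + C2*y + C3*y^2 + C4*y^3 - y^6/2880


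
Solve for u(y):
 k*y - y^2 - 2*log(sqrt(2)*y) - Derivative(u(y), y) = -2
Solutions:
 u(y) = C1 + k*y^2/2 - y^3/3 - 2*y*log(y) - y*log(2) + 4*y


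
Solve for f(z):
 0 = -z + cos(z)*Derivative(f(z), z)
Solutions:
 f(z) = C1 + Integral(z/cos(z), z)


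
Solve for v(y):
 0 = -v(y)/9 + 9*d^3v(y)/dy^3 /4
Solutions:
 v(y) = C3*exp(6^(2/3)*y/9) + (C1*sin(2^(2/3)*3^(1/6)*y/6) + C2*cos(2^(2/3)*3^(1/6)*y/6))*exp(-6^(2/3)*y/18)


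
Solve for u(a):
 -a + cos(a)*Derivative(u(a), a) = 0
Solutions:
 u(a) = C1 + Integral(a/cos(a), a)


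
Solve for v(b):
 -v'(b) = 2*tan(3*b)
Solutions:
 v(b) = C1 + 2*log(cos(3*b))/3


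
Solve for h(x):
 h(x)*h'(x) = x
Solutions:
 h(x) = -sqrt(C1 + x^2)
 h(x) = sqrt(C1 + x^2)


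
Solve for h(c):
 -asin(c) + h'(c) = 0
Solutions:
 h(c) = C1 + c*asin(c) + sqrt(1 - c^2)


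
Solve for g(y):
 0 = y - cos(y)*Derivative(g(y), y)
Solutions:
 g(y) = C1 + Integral(y/cos(y), y)


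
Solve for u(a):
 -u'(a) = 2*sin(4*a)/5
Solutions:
 u(a) = C1 + cos(4*a)/10


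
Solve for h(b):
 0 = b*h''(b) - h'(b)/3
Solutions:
 h(b) = C1 + C2*b^(4/3)


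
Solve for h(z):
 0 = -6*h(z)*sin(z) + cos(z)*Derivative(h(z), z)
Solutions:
 h(z) = C1/cos(z)^6


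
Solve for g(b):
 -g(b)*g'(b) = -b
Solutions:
 g(b) = -sqrt(C1 + b^2)
 g(b) = sqrt(C1 + b^2)


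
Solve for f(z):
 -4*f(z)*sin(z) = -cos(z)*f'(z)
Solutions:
 f(z) = C1/cos(z)^4


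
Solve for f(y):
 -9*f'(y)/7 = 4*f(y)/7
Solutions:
 f(y) = C1*exp(-4*y/9)


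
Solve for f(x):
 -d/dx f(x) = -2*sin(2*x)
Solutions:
 f(x) = C1 - cos(2*x)


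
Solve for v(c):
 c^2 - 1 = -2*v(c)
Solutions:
 v(c) = 1/2 - c^2/2


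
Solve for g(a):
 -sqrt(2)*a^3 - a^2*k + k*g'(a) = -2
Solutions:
 g(a) = C1 + sqrt(2)*a^4/(4*k) + a^3/3 - 2*a/k


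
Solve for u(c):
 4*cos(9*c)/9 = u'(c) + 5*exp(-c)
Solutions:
 u(c) = C1 + 4*sin(9*c)/81 + 5*exp(-c)


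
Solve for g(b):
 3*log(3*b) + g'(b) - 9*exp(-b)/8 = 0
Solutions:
 g(b) = C1 - 3*b*log(b) + 3*b*(1 - log(3)) - 9*exp(-b)/8


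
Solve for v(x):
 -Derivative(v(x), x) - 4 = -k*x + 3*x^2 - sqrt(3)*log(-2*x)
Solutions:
 v(x) = C1 + k*x^2/2 - x^3 + sqrt(3)*x*log(-x) + x*(-4 - sqrt(3) + sqrt(3)*log(2))


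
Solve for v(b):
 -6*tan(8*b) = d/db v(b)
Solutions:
 v(b) = C1 + 3*log(cos(8*b))/4


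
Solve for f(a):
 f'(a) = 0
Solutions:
 f(a) = C1


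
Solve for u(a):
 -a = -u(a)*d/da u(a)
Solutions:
 u(a) = -sqrt(C1 + a^2)
 u(a) = sqrt(C1 + a^2)


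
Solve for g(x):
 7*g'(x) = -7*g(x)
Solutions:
 g(x) = C1*exp(-x)


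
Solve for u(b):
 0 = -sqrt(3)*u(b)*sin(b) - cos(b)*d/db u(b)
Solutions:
 u(b) = C1*cos(b)^(sqrt(3))


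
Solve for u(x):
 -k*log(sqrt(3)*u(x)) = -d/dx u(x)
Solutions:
 Integral(1/(2*log(_y) + log(3)), (_y, u(x))) = C1 + k*x/2


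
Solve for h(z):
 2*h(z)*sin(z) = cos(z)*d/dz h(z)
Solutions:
 h(z) = C1/cos(z)^2


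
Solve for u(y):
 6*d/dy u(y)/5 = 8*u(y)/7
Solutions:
 u(y) = C1*exp(20*y/21)


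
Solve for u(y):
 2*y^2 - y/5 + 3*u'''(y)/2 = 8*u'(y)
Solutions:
 u(y) = C1 + C2*exp(-4*sqrt(3)*y/3) + C3*exp(4*sqrt(3)*y/3) + y^3/12 - y^2/80 + 3*y/32


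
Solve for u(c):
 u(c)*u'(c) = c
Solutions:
 u(c) = -sqrt(C1 + c^2)
 u(c) = sqrt(C1 + c^2)


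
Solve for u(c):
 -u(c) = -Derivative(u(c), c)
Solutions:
 u(c) = C1*exp(c)


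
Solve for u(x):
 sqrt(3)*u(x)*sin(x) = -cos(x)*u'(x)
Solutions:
 u(x) = C1*cos(x)^(sqrt(3))


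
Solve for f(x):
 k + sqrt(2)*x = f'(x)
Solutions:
 f(x) = C1 + k*x + sqrt(2)*x^2/2


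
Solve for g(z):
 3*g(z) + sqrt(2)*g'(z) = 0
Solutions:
 g(z) = C1*exp(-3*sqrt(2)*z/2)


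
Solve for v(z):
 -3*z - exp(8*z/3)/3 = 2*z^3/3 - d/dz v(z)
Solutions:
 v(z) = C1 + z^4/6 + 3*z^2/2 + exp(8*z/3)/8


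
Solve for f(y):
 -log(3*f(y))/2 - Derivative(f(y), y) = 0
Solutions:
 2*Integral(1/(log(_y) + log(3)), (_y, f(y))) = C1 - y


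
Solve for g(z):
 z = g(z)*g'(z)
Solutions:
 g(z) = -sqrt(C1 + z^2)
 g(z) = sqrt(C1 + z^2)


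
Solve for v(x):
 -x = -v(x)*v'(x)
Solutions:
 v(x) = -sqrt(C1 + x^2)
 v(x) = sqrt(C1 + x^2)


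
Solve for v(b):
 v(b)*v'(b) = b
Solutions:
 v(b) = -sqrt(C1 + b^2)
 v(b) = sqrt(C1 + b^2)


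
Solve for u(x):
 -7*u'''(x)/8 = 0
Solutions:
 u(x) = C1 + C2*x + C3*x^2


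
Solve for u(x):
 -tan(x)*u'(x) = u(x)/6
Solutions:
 u(x) = C1/sin(x)^(1/6)


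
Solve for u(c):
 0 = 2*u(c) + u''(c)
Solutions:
 u(c) = C1*sin(sqrt(2)*c) + C2*cos(sqrt(2)*c)


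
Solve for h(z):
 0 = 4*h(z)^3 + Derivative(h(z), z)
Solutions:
 h(z) = -sqrt(2)*sqrt(-1/(C1 - 4*z))/2
 h(z) = sqrt(2)*sqrt(-1/(C1 - 4*z))/2


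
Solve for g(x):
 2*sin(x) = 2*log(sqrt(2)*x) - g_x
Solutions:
 g(x) = C1 + 2*x*log(x) - 2*x + x*log(2) + 2*cos(x)


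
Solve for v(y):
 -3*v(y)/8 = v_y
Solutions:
 v(y) = C1*exp(-3*y/8)


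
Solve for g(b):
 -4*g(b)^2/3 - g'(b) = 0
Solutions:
 g(b) = 3/(C1 + 4*b)


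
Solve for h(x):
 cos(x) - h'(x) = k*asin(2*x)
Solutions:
 h(x) = C1 - k*(x*asin(2*x) + sqrt(1 - 4*x^2)/2) + sin(x)


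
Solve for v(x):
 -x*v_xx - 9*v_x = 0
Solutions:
 v(x) = C1 + C2/x^8


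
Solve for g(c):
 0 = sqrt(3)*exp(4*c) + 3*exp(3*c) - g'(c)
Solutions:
 g(c) = C1 + sqrt(3)*exp(4*c)/4 + exp(3*c)


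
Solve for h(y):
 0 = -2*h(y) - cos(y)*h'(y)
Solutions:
 h(y) = C1*(sin(y) - 1)/(sin(y) + 1)


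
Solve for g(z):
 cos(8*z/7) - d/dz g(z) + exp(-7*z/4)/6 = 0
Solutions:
 g(z) = C1 + 7*sin(8*z/7)/8 - 2*exp(-7*z/4)/21


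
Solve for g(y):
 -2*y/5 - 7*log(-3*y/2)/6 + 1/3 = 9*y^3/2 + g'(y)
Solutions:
 g(y) = C1 - 9*y^4/8 - y^2/5 - 7*y*log(-y)/6 + y*(-7*log(3) + 7*log(2) + 9)/6


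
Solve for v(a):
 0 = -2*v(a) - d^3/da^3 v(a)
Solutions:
 v(a) = C3*exp(-2^(1/3)*a) + (C1*sin(2^(1/3)*sqrt(3)*a/2) + C2*cos(2^(1/3)*sqrt(3)*a/2))*exp(2^(1/3)*a/2)


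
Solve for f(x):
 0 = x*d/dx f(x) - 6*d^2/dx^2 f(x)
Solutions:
 f(x) = C1 + C2*erfi(sqrt(3)*x/6)


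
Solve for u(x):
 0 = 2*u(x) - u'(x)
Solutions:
 u(x) = C1*exp(2*x)


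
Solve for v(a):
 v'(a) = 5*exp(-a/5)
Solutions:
 v(a) = C1 - 25*exp(-a/5)


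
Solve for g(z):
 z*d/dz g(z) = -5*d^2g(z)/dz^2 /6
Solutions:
 g(z) = C1 + C2*erf(sqrt(15)*z/5)


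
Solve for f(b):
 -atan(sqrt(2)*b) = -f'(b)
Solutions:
 f(b) = C1 + b*atan(sqrt(2)*b) - sqrt(2)*log(2*b^2 + 1)/4


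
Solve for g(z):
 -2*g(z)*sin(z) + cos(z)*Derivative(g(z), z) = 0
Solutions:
 g(z) = C1/cos(z)^2


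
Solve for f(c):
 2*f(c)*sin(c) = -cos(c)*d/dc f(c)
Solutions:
 f(c) = C1*cos(c)^2


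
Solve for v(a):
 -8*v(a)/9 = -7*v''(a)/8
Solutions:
 v(a) = C1*exp(-8*sqrt(7)*a/21) + C2*exp(8*sqrt(7)*a/21)


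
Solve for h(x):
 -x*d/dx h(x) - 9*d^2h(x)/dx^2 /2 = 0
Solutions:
 h(x) = C1 + C2*erf(x/3)


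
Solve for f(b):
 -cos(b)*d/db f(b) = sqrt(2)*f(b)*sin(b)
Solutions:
 f(b) = C1*cos(b)^(sqrt(2))


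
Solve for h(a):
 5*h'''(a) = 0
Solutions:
 h(a) = C1 + C2*a + C3*a^2


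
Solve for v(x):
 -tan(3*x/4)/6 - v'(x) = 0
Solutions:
 v(x) = C1 + 2*log(cos(3*x/4))/9


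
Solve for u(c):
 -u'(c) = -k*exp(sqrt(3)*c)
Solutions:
 u(c) = C1 + sqrt(3)*k*exp(sqrt(3)*c)/3


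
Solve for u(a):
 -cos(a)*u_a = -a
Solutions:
 u(a) = C1 + Integral(a/cos(a), a)


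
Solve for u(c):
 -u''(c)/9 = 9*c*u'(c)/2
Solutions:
 u(c) = C1 + C2*erf(9*c/2)


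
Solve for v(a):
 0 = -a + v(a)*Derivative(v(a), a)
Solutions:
 v(a) = -sqrt(C1 + a^2)
 v(a) = sqrt(C1 + a^2)


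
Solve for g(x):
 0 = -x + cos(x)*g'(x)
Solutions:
 g(x) = C1 + Integral(x/cos(x), x)


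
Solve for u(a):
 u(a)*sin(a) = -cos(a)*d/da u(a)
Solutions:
 u(a) = C1*cos(a)


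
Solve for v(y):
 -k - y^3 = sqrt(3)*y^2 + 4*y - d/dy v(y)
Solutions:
 v(y) = C1 + k*y + y^4/4 + sqrt(3)*y^3/3 + 2*y^2


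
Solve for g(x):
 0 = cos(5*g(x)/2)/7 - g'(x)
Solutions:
 -x/7 - log(sin(5*g(x)/2) - 1)/5 + log(sin(5*g(x)/2) + 1)/5 = C1


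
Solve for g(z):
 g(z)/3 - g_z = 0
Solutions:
 g(z) = C1*exp(z/3)


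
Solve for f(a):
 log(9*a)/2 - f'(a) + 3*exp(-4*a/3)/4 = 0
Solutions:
 f(a) = C1 + a*log(a)/2 + a*(-1/2 + log(3)) - 9*exp(-4*a/3)/16


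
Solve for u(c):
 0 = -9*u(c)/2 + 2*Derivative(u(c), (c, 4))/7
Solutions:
 u(c) = C1*exp(-sqrt(6)*7^(1/4)*c/2) + C2*exp(sqrt(6)*7^(1/4)*c/2) + C3*sin(sqrt(6)*7^(1/4)*c/2) + C4*cos(sqrt(6)*7^(1/4)*c/2)


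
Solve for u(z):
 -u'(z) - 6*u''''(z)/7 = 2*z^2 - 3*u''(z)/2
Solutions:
 u(z) = C1 + C2*exp(21^(1/3)*z*(21^(1/3)/(sqrt(15) + 6)^(1/3) + (sqrt(15) + 6)^(1/3))/12)*sin(3^(1/6)*7^(1/3)*z*(-3^(2/3)*(sqrt(15) + 6)^(1/3) + 3*7^(1/3)/(sqrt(15) + 6)^(1/3))/12) + C3*exp(21^(1/3)*z*(21^(1/3)/(sqrt(15) + 6)^(1/3) + (sqrt(15) + 6)^(1/3))/12)*cos(3^(1/6)*7^(1/3)*z*(-3^(2/3)*(sqrt(15) + 6)^(1/3) + 3*7^(1/3)/(sqrt(15) + 6)^(1/3))/12) + C4*exp(-21^(1/3)*z*(21^(1/3)/(sqrt(15) + 6)^(1/3) + (sqrt(15) + 6)^(1/3))/6) - 2*z^3/3 - 3*z^2 - 9*z


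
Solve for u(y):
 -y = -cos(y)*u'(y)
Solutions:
 u(y) = C1 + Integral(y/cos(y), y)


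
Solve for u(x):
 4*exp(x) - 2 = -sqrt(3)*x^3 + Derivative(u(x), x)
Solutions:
 u(x) = C1 + sqrt(3)*x^4/4 - 2*x + 4*exp(x)


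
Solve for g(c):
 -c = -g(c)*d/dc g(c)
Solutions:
 g(c) = -sqrt(C1 + c^2)
 g(c) = sqrt(C1 + c^2)


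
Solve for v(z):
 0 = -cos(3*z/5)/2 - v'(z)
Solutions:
 v(z) = C1 - 5*sin(3*z/5)/6


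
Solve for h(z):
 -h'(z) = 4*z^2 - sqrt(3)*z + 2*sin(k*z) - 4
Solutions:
 h(z) = C1 - 4*z^3/3 + sqrt(3)*z^2/2 + 4*z + 2*cos(k*z)/k


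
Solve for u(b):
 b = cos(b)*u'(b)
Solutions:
 u(b) = C1 + Integral(b/cos(b), b)


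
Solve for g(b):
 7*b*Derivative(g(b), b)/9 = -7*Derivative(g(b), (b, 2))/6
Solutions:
 g(b) = C1 + C2*erf(sqrt(3)*b/3)


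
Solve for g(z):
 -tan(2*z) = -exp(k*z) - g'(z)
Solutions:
 g(z) = C1 - Piecewise((exp(k*z)/k, Ne(k, 0)), (z, True)) - log(cos(2*z))/2


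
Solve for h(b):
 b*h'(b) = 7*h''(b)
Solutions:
 h(b) = C1 + C2*erfi(sqrt(14)*b/14)


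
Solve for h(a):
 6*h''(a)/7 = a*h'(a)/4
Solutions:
 h(a) = C1 + C2*erfi(sqrt(21)*a/12)


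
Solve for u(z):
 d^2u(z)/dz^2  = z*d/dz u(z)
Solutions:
 u(z) = C1 + C2*erfi(sqrt(2)*z/2)


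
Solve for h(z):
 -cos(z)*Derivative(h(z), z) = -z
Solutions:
 h(z) = C1 + Integral(z/cos(z), z)


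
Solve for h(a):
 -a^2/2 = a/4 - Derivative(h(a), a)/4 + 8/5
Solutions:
 h(a) = C1 + 2*a^3/3 + a^2/2 + 32*a/5


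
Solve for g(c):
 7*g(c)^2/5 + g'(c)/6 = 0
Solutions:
 g(c) = 5/(C1 + 42*c)


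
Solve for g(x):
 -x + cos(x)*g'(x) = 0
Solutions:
 g(x) = C1 + Integral(x/cos(x), x)


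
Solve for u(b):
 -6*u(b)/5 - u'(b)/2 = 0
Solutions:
 u(b) = C1*exp(-12*b/5)


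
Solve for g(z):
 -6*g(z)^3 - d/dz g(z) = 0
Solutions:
 g(z) = -sqrt(2)*sqrt(-1/(C1 - 6*z))/2
 g(z) = sqrt(2)*sqrt(-1/(C1 - 6*z))/2


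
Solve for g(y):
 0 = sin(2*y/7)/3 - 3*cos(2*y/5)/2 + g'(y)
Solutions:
 g(y) = C1 + 15*sin(2*y/5)/4 + 7*cos(2*y/7)/6


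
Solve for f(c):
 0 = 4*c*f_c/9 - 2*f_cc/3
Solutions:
 f(c) = C1 + C2*erfi(sqrt(3)*c/3)


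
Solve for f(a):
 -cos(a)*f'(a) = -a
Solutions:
 f(a) = C1 + Integral(a/cos(a), a)


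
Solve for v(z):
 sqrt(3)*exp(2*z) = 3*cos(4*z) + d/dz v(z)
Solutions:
 v(z) = C1 + sqrt(3)*exp(2*z)/2 - 3*sin(4*z)/4


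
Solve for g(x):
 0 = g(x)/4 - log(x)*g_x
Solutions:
 g(x) = C1*exp(li(x)/4)


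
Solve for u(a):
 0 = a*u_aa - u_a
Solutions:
 u(a) = C1 + C2*a^2


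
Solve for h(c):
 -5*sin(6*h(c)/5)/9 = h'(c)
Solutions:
 5*c/9 + 5*log(cos(6*h(c)/5) - 1)/12 - 5*log(cos(6*h(c)/5) + 1)/12 = C1


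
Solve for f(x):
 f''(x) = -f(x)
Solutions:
 f(x) = C1*sin(x) + C2*cos(x)


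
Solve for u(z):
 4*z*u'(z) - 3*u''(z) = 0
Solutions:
 u(z) = C1 + C2*erfi(sqrt(6)*z/3)


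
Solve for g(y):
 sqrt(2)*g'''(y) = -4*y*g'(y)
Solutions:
 g(y) = C1 + Integral(C2*airyai(-sqrt(2)*y) + C3*airybi(-sqrt(2)*y), y)


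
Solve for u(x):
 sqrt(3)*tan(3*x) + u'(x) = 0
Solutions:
 u(x) = C1 + sqrt(3)*log(cos(3*x))/3


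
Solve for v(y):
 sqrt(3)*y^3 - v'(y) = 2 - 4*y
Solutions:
 v(y) = C1 + sqrt(3)*y^4/4 + 2*y^2 - 2*y


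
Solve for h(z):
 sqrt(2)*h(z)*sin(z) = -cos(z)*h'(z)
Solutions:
 h(z) = C1*cos(z)^(sqrt(2))


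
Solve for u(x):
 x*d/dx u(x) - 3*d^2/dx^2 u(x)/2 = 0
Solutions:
 u(x) = C1 + C2*erfi(sqrt(3)*x/3)


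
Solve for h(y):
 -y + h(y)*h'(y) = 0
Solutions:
 h(y) = -sqrt(C1 + y^2)
 h(y) = sqrt(C1 + y^2)


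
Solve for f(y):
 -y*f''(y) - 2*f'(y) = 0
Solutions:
 f(y) = C1 + C2/y


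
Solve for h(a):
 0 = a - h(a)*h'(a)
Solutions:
 h(a) = -sqrt(C1 + a^2)
 h(a) = sqrt(C1 + a^2)


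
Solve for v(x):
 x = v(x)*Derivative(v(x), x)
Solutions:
 v(x) = -sqrt(C1 + x^2)
 v(x) = sqrt(C1 + x^2)


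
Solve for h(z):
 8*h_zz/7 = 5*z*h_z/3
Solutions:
 h(z) = C1 + C2*erfi(sqrt(105)*z/12)


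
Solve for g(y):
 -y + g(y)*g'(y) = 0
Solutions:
 g(y) = -sqrt(C1 + y^2)
 g(y) = sqrt(C1 + y^2)


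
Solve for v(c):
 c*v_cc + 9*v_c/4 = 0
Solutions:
 v(c) = C1 + C2/c^(5/4)


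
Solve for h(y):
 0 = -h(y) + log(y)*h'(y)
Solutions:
 h(y) = C1*exp(li(y))


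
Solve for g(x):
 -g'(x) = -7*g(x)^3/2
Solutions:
 g(x) = -sqrt(-1/(C1 + 7*x))
 g(x) = sqrt(-1/(C1 + 7*x))


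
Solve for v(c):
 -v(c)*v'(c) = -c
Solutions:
 v(c) = -sqrt(C1 + c^2)
 v(c) = sqrt(C1 + c^2)


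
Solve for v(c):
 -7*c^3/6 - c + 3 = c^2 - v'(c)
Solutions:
 v(c) = C1 + 7*c^4/24 + c^3/3 + c^2/2 - 3*c


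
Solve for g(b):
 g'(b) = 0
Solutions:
 g(b) = C1


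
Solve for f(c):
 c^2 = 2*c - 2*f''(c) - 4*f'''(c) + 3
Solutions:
 f(c) = C1 + C2*c + C3*exp(-c/2) - c^4/24 + c^3/2 - 9*c^2/4


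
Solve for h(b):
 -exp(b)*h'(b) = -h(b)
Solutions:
 h(b) = C1*exp(-exp(-b))


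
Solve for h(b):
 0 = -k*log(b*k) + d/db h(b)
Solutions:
 h(b) = C1 + b*k*log(b*k) - b*k


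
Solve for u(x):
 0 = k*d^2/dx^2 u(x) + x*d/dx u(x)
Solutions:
 u(x) = C1 + C2*sqrt(k)*erf(sqrt(2)*x*sqrt(1/k)/2)


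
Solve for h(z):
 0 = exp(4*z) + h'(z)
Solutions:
 h(z) = C1 - exp(4*z)/4


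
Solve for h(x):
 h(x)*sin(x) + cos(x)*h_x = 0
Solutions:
 h(x) = C1*cos(x)


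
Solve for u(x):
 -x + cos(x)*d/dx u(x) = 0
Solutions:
 u(x) = C1 + Integral(x/cos(x), x)


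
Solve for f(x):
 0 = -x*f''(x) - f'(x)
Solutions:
 f(x) = C1 + C2*log(x)


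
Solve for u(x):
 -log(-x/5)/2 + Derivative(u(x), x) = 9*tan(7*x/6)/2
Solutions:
 u(x) = C1 + x*log(-x)/2 - x*log(5)/2 - x/2 - 27*log(cos(7*x/6))/7


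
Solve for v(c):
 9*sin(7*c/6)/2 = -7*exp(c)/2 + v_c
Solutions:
 v(c) = C1 + 7*exp(c)/2 - 27*cos(7*c/6)/7


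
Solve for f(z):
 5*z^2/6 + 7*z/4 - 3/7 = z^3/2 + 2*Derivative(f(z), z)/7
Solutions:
 f(z) = C1 - 7*z^4/16 + 35*z^3/36 + 49*z^2/16 - 3*z/2


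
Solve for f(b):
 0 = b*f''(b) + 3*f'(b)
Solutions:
 f(b) = C1 + C2/b^2


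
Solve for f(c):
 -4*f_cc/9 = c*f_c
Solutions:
 f(c) = C1 + C2*erf(3*sqrt(2)*c/4)


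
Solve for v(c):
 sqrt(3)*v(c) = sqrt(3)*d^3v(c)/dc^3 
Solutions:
 v(c) = C3*exp(c) + (C1*sin(sqrt(3)*c/2) + C2*cos(sqrt(3)*c/2))*exp(-c/2)


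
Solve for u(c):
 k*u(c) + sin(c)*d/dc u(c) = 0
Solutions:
 u(c) = C1*exp(k*(-log(cos(c) - 1) + log(cos(c) + 1))/2)


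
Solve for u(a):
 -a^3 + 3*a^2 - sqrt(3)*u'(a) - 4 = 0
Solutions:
 u(a) = C1 - sqrt(3)*a^4/12 + sqrt(3)*a^3/3 - 4*sqrt(3)*a/3


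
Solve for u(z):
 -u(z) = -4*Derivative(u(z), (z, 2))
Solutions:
 u(z) = C1*exp(-z/2) + C2*exp(z/2)


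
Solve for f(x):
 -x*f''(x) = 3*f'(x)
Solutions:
 f(x) = C1 + C2/x^2


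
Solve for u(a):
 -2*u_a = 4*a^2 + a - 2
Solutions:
 u(a) = C1 - 2*a^3/3 - a^2/4 + a


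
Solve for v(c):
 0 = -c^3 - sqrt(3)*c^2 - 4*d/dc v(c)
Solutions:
 v(c) = C1 - c^4/16 - sqrt(3)*c^3/12


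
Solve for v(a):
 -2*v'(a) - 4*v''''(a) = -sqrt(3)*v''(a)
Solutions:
 v(a) = C1 + C2*exp(a*(3^(5/6)/(sqrt(36 - sqrt(3)) + 6)^(1/3) + 3^(2/3)*(sqrt(36 - sqrt(3)) + 6)^(1/3))/12)*sin(a*(-3^(1/6)*(sqrt(36 - sqrt(3)) + 6)^(1/3) + 3^(1/3)/(sqrt(36 - sqrt(3)) + 6)^(1/3))/4) + C3*exp(a*(3^(5/6)/(sqrt(36 - sqrt(3)) + 6)^(1/3) + 3^(2/3)*(sqrt(36 - sqrt(3)) + 6)^(1/3))/12)*cos(a*(-3^(1/6)*(sqrt(36 - sqrt(3)) + 6)^(1/3) + 3^(1/3)/(sqrt(36 - sqrt(3)) + 6)^(1/3))/4) + C4*exp(-a*(3^(5/6)/(sqrt(36 - sqrt(3)) + 6)^(1/3) + 3^(2/3)*(sqrt(36 - sqrt(3)) + 6)^(1/3))/6)


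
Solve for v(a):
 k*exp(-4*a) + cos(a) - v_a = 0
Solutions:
 v(a) = C1 - k*exp(-4*a)/4 + sin(a)


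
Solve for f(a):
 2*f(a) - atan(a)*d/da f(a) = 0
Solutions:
 f(a) = C1*exp(2*Integral(1/atan(a), a))


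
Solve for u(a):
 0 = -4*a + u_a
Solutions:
 u(a) = C1 + 2*a^2


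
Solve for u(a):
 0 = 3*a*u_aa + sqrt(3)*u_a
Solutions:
 u(a) = C1 + C2*a^(1 - sqrt(3)/3)


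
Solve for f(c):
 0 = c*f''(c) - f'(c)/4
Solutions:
 f(c) = C1 + C2*c^(5/4)


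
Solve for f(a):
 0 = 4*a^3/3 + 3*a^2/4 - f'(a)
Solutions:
 f(a) = C1 + a^4/3 + a^3/4


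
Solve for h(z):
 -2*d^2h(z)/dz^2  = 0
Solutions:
 h(z) = C1 + C2*z


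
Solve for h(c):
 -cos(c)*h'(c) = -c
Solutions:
 h(c) = C1 + Integral(c/cos(c), c)


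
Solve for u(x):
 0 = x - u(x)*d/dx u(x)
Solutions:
 u(x) = -sqrt(C1 + x^2)
 u(x) = sqrt(C1 + x^2)


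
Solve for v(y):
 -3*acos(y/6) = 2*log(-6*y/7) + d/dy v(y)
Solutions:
 v(y) = C1 - 2*y*log(-y) - 3*y*acos(y/6) - 2*y*log(6) + 2*y + 2*y*log(7) + 3*sqrt(36 - y^2)


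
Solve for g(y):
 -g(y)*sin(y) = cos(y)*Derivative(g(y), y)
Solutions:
 g(y) = C1*cos(y)


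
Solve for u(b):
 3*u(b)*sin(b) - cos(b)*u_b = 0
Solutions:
 u(b) = C1/cos(b)^3


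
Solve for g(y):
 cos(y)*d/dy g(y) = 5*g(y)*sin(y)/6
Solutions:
 g(y) = C1/cos(y)^(5/6)


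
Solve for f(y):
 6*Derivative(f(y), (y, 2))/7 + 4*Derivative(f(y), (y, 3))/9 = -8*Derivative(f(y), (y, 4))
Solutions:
 f(y) = C1 + C2*y + (C3*sin(sqrt(6755)*y/252) + C4*cos(sqrt(6755)*y/252))*exp(-y/36)


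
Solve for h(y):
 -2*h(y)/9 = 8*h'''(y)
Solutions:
 h(y) = C3*exp(-6^(1/3)*y/6) + (C1*sin(2^(1/3)*3^(5/6)*y/12) + C2*cos(2^(1/3)*3^(5/6)*y/12))*exp(6^(1/3)*y/12)


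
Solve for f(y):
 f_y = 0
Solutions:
 f(y) = C1


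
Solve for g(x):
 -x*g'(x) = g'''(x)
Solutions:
 g(x) = C1 + Integral(C2*airyai(-x) + C3*airybi(-x), x)


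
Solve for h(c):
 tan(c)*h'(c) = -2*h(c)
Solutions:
 h(c) = C1/sin(c)^2


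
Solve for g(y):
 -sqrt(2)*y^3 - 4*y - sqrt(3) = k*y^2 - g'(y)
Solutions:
 g(y) = C1 + k*y^3/3 + sqrt(2)*y^4/4 + 2*y^2 + sqrt(3)*y


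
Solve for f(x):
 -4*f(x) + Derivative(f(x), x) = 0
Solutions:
 f(x) = C1*exp(4*x)


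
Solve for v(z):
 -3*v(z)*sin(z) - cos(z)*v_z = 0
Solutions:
 v(z) = C1*cos(z)^3


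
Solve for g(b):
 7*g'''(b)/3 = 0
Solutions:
 g(b) = C1 + C2*b + C3*b^2


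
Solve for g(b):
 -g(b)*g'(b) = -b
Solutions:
 g(b) = -sqrt(C1 + b^2)
 g(b) = sqrt(C1 + b^2)


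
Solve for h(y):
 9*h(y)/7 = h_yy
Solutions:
 h(y) = C1*exp(-3*sqrt(7)*y/7) + C2*exp(3*sqrt(7)*y/7)


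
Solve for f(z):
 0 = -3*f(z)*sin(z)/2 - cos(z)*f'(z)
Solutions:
 f(z) = C1*cos(z)^(3/2)


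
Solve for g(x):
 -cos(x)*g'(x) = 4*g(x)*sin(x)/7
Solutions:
 g(x) = C1*cos(x)^(4/7)


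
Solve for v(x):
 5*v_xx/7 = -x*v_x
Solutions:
 v(x) = C1 + C2*erf(sqrt(70)*x/10)


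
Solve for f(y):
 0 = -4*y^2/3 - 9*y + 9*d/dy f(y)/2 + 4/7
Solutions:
 f(y) = C1 + 8*y^3/81 + y^2 - 8*y/63


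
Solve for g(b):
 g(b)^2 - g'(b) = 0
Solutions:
 g(b) = -1/(C1 + b)


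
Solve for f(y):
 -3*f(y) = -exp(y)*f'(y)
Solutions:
 f(y) = C1*exp(-3*exp(-y))


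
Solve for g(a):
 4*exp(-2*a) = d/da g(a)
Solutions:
 g(a) = C1 - 2*exp(-2*a)


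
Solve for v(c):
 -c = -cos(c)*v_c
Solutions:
 v(c) = C1 + Integral(c/cos(c), c)


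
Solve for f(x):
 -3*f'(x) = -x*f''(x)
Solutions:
 f(x) = C1 + C2*x^4


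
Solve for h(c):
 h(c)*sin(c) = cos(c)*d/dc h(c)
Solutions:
 h(c) = C1/cos(c)


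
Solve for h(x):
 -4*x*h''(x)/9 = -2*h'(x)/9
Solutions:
 h(x) = C1 + C2*x^(3/2)


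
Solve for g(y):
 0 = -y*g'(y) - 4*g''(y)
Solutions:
 g(y) = C1 + C2*erf(sqrt(2)*y/4)


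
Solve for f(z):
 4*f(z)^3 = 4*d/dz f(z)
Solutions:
 f(z) = -sqrt(2)*sqrt(-1/(C1 + z))/2
 f(z) = sqrt(2)*sqrt(-1/(C1 + z))/2


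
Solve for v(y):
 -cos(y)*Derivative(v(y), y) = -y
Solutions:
 v(y) = C1 + Integral(y/cos(y), y)


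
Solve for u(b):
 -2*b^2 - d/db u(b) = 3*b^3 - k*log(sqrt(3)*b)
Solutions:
 u(b) = C1 - 3*b^4/4 - 2*b^3/3 + b*k*log(b) - b*k + b*k*log(3)/2


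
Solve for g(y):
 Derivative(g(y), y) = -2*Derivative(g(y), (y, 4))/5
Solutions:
 g(y) = C1 + C4*exp(-2^(2/3)*5^(1/3)*y/2) + (C2*sin(2^(2/3)*sqrt(3)*5^(1/3)*y/4) + C3*cos(2^(2/3)*sqrt(3)*5^(1/3)*y/4))*exp(2^(2/3)*5^(1/3)*y/4)


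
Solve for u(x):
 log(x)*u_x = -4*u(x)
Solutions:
 u(x) = C1*exp(-4*li(x))


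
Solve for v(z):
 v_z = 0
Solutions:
 v(z) = C1


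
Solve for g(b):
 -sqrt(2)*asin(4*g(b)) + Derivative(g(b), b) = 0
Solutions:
 Integral(1/asin(4*_y), (_y, g(b))) = C1 + sqrt(2)*b


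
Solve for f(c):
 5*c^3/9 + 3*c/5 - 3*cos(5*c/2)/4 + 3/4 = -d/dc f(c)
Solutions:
 f(c) = C1 - 5*c^4/36 - 3*c^2/10 - 3*c/4 + 3*sin(5*c/2)/10


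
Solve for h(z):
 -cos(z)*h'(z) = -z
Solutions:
 h(z) = C1 + Integral(z/cos(z), z)


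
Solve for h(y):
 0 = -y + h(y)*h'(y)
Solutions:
 h(y) = -sqrt(C1 + y^2)
 h(y) = sqrt(C1 + y^2)


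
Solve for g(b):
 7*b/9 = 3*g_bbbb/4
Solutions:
 g(b) = C1 + C2*b + C3*b^2 + C4*b^3 + 7*b^5/810


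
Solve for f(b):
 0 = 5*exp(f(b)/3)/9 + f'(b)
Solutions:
 f(b) = 3*log(1/(C1 + 5*b)) + 9*log(3)


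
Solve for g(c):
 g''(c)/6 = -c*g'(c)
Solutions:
 g(c) = C1 + C2*erf(sqrt(3)*c)


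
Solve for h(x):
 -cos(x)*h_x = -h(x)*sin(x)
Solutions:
 h(x) = C1/cos(x)


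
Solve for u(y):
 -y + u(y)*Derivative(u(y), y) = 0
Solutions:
 u(y) = -sqrt(C1 + y^2)
 u(y) = sqrt(C1 + y^2)


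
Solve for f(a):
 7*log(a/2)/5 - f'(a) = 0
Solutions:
 f(a) = C1 + 7*a*log(a)/5 - 7*a/5 - 7*a*log(2)/5


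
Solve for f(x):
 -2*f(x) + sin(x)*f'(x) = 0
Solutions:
 f(x) = C1*(cos(x) - 1)/(cos(x) + 1)


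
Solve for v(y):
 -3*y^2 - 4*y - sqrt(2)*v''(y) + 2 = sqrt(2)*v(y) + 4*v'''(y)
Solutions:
 v(y) = C1*exp(y*(-2*sqrt(2) + 2^(2/3)/(12*sqrt(165) + 109*sqrt(2))^(1/3) + 2^(1/3)*(12*sqrt(165) + 109*sqrt(2))^(1/3))/24)*sin(2^(1/3)*sqrt(3)*y*(-(12*sqrt(165) + 109*sqrt(2))^(1/3) + 2^(1/3)/(12*sqrt(165) + 109*sqrt(2))^(1/3))/24) + C2*exp(y*(-2*sqrt(2) + 2^(2/3)/(12*sqrt(165) + 109*sqrt(2))^(1/3) + 2^(1/3)*(12*sqrt(165) + 109*sqrt(2))^(1/3))/24)*cos(2^(1/3)*sqrt(3)*y*(-(12*sqrt(165) + 109*sqrt(2))^(1/3) + 2^(1/3)/(12*sqrt(165) + 109*sqrt(2))^(1/3))/24) + C3*exp(-y*(2^(2/3)/(12*sqrt(165) + 109*sqrt(2))^(1/3) + sqrt(2) + 2^(1/3)*(12*sqrt(165) + 109*sqrt(2))^(1/3))/12) - 3*sqrt(2)*y^2/2 - 2*sqrt(2)*y + 4*sqrt(2)


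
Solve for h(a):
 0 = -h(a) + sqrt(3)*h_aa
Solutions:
 h(a) = C1*exp(-3^(3/4)*a/3) + C2*exp(3^(3/4)*a/3)


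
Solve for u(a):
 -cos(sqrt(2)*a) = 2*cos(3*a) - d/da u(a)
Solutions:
 u(a) = C1 + 2*sin(3*a)/3 + sqrt(2)*sin(sqrt(2)*a)/2


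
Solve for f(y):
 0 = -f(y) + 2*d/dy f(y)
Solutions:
 f(y) = C1*exp(y/2)


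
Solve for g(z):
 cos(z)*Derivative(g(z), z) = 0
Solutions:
 g(z) = C1


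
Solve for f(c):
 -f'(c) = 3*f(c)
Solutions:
 f(c) = C1*exp(-3*c)


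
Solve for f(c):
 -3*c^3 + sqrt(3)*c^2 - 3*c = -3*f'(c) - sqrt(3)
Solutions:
 f(c) = C1 + c^4/4 - sqrt(3)*c^3/9 + c^2/2 - sqrt(3)*c/3


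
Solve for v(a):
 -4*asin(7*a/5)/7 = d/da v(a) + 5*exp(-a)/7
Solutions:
 v(a) = C1 - 4*a*asin(7*a/5)/7 - 4*sqrt(25 - 49*a^2)/49 + 5*exp(-a)/7


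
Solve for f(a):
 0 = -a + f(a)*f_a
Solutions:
 f(a) = -sqrt(C1 + a^2)
 f(a) = sqrt(C1 + a^2)


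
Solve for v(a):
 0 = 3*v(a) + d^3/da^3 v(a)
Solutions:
 v(a) = C3*exp(-3^(1/3)*a) + (C1*sin(3^(5/6)*a/2) + C2*cos(3^(5/6)*a/2))*exp(3^(1/3)*a/2)


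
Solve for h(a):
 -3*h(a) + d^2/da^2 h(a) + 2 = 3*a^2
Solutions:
 h(a) = C1*exp(-sqrt(3)*a) + C2*exp(sqrt(3)*a) - a^2


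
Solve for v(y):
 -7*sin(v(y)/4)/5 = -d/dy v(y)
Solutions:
 -7*y/5 + 2*log(cos(v(y)/4) - 1) - 2*log(cos(v(y)/4) + 1) = C1


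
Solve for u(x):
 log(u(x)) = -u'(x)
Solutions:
 li(u(x)) = C1 - x


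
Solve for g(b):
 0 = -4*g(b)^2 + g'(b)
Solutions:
 g(b) = -1/(C1 + 4*b)


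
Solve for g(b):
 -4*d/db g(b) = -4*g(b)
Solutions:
 g(b) = C1*exp(b)


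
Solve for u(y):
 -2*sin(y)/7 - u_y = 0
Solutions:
 u(y) = C1 + 2*cos(y)/7


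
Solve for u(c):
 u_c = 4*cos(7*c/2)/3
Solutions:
 u(c) = C1 + 8*sin(7*c/2)/21


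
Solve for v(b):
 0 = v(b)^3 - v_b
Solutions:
 v(b) = -sqrt(2)*sqrt(-1/(C1 + b))/2
 v(b) = sqrt(2)*sqrt(-1/(C1 + b))/2


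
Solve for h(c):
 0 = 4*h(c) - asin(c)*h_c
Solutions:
 h(c) = C1*exp(4*Integral(1/asin(c), c))


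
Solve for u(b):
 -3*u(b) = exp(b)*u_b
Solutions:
 u(b) = C1*exp(3*exp(-b))


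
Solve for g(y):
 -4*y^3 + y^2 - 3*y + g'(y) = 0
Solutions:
 g(y) = C1 + y^4 - y^3/3 + 3*y^2/2


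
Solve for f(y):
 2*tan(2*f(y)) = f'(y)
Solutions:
 f(y) = -asin(C1*exp(4*y))/2 + pi/2
 f(y) = asin(C1*exp(4*y))/2


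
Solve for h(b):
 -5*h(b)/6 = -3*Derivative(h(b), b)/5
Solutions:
 h(b) = C1*exp(25*b/18)


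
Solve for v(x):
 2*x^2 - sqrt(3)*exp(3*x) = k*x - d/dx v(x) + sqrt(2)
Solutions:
 v(x) = C1 + k*x^2/2 - 2*x^3/3 + sqrt(2)*x + sqrt(3)*exp(3*x)/3


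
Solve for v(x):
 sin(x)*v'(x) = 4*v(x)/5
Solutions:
 v(x) = C1*(cos(x) - 1)^(2/5)/(cos(x) + 1)^(2/5)


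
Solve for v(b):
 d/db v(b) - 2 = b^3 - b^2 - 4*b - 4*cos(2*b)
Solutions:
 v(b) = C1 + b^4/4 - b^3/3 - 2*b^2 + 2*b - 2*sin(2*b)


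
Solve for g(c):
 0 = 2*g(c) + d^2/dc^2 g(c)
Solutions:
 g(c) = C1*sin(sqrt(2)*c) + C2*cos(sqrt(2)*c)


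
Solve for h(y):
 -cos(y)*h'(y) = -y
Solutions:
 h(y) = C1 + Integral(y/cos(y), y)


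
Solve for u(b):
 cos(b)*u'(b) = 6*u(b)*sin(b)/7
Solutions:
 u(b) = C1/cos(b)^(6/7)


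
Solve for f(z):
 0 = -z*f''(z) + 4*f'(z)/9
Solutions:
 f(z) = C1 + C2*z^(13/9)


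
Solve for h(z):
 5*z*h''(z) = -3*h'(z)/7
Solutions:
 h(z) = C1 + C2*z^(32/35)


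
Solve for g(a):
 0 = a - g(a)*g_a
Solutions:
 g(a) = -sqrt(C1 + a^2)
 g(a) = sqrt(C1 + a^2)


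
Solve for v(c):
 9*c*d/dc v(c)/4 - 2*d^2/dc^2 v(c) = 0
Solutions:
 v(c) = C1 + C2*erfi(3*c/4)


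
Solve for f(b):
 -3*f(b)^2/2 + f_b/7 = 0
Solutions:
 f(b) = -2/(C1 + 21*b)


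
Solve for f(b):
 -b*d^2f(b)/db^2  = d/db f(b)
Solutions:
 f(b) = C1 + C2*log(b)


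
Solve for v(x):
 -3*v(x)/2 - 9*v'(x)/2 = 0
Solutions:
 v(x) = C1*exp(-x/3)


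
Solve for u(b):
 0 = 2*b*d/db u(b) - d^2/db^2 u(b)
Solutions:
 u(b) = C1 + C2*erfi(b)


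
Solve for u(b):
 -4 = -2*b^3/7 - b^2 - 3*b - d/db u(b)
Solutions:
 u(b) = C1 - b^4/14 - b^3/3 - 3*b^2/2 + 4*b


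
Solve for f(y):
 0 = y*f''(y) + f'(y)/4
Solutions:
 f(y) = C1 + C2*y^(3/4)


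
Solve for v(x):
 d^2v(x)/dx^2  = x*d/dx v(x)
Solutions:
 v(x) = C1 + C2*erfi(sqrt(2)*x/2)


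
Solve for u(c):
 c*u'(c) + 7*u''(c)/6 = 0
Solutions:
 u(c) = C1 + C2*erf(sqrt(21)*c/7)


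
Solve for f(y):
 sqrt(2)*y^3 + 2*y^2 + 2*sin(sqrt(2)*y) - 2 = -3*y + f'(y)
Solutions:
 f(y) = C1 + sqrt(2)*y^4/4 + 2*y^3/3 + 3*y^2/2 - 2*y - sqrt(2)*cos(sqrt(2)*y)


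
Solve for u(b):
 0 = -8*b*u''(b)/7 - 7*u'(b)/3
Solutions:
 u(b) = C1 + C2/b^(25/24)


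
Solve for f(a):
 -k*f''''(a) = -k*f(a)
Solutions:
 f(a) = C1*exp(-a) + C2*exp(a) + C3*sin(a) + C4*cos(a)


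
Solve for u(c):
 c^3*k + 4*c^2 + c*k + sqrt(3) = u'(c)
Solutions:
 u(c) = C1 + c^4*k/4 + 4*c^3/3 + c^2*k/2 + sqrt(3)*c


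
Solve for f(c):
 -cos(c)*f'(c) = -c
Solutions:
 f(c) = C1 + Integral(c/cos(c), c)


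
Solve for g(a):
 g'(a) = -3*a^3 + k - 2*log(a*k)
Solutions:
 g(a) = C1 - 3*a^4/4 + a*(k + 2) - 2*a*log(a*k)


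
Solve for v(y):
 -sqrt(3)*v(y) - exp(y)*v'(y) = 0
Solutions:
 v(y) = C1*exp(sqrt(3)*exp(-y))


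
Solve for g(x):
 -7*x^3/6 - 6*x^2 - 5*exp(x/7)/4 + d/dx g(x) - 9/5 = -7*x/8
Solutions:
 g(x) = C1 + 7*x^4/24 + 2*x^3 - 7*x^2/16 + 9*x/5 + 35*exp(x/7)/4


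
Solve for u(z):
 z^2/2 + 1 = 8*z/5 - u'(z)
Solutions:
 u(z) = C1 - z^3/6 + 4*z^2/5 - z


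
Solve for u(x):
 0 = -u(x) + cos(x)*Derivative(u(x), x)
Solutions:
 u(x) = C1*sqrt(sin(x) + 1)/sqrt(sin(x) - 1)


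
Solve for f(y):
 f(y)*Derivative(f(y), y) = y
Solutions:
 f(y) = -sqrt(C1 + y^2)
 f(y) = sqrt(C1 + y^2)


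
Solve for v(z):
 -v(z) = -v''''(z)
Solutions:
 v(z) = C1*exp(-z) + C2*exp(z) + C3*sin(z) + C4*cos(z)


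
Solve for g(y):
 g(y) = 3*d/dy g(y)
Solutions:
 g(y) = C1*exp(y/3)


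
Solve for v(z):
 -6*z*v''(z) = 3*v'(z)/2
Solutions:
 v(z) = C1 + C2*z^(3/4)


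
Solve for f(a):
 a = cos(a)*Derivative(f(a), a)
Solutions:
 f(a) = C1 + Integral(a/cos(a), a)


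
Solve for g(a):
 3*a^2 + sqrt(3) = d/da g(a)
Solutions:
 g(a) = C1 + a^3 + sqrt(3)*a


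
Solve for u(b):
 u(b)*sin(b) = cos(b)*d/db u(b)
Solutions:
 u(b) = C1/cos(b)


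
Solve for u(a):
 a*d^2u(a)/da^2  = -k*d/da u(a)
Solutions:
 u(a) = C1 + a^(1 - re(k))*(C2*sin(log(a)*Abs(im(k))) + C3*cos(log(a)*im(k)))


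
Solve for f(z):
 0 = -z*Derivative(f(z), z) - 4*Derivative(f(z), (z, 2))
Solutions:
 f(z) = C1 + C2*erf(sqrt(2)*z/4)


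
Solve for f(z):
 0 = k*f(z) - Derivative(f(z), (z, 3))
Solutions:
 f(z) = C1*exp(k^(1/3)*z) + C2*exp(k^(1/3)*z*(-1 + sqrt(3)*I)/2) + C3*exp(-k^(1/3)*z*(1 + sqrt(3)*I)/2)


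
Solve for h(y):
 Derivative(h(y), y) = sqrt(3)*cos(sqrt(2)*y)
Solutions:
 h(y) = C1 + sqrt(6)*sin(sqrt(2)*y)/2


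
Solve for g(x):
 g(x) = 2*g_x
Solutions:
 g(x) = C1*exp(x/2)


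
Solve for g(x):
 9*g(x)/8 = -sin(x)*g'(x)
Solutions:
 g(x) = C1*(cos(x) + 1)^(9/16)/(cos(x) - 1)^(9/16)


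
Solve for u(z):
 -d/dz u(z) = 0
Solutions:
 u(z) = C1


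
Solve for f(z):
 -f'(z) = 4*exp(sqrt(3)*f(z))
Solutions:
 f(z) = sqrt(3)*(2*log(1/(C1 + 4*z)) - log(3))/6


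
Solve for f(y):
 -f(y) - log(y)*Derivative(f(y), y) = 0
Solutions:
 f(y) = C1*exp(-li(y))


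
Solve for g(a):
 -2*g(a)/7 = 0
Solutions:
 g(a) = 0


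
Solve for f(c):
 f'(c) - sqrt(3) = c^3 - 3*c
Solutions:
 f(c) = C1 + c^4/4 - 3*c^2/2 + sqrt(3)*c


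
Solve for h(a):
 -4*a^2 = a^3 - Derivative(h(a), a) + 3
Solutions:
 h(a) = C1 + a^4/4 + 4*a^3/3 + 3*a


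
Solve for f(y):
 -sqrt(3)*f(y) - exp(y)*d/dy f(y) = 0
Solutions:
 f(y) = C1*exp(sqrt(3)*exp(-y))


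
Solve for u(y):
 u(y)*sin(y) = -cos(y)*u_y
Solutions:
 u(y) = C1*cos(y)


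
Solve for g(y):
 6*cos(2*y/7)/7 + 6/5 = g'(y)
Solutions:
 g(y) = C1 + 6*y/5 + 3*sin(2*y/7)


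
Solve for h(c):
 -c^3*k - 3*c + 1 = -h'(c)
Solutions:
 h(c) = C1 + c^4*k/4 + 3*c^2/2 - c


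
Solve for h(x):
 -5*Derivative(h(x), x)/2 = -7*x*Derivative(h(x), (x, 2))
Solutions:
 h(x) = C1 + C2*x^(19/14)


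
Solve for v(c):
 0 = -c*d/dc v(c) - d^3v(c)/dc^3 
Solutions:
 v(c) = C1 + Integral(C2*airyai(-c) + C3*airybi(-c), c)


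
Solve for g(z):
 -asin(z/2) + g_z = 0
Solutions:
 g(z) = C1 + z*asin(z/2) + sqrt(4 - z^2)


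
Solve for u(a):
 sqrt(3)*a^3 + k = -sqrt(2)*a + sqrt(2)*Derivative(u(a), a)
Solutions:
 u(a) = C1 + sqrt(6)*a^4/8 + a^2/2 + sqrt(2)*a*k/2


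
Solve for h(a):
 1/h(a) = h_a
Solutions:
 h(a) = -sqrt(C1 + 2*a)
 h(a) = sqrt(C1 + 2*a)


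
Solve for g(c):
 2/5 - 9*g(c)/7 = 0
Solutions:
 g(c) = 14/45


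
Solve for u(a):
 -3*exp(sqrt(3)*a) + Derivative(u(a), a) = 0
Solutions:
 u(a) = C1 + sqrt(3)*exp(sqrt(3)*a)


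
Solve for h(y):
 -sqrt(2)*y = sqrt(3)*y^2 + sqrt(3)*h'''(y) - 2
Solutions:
 h(y) = C1 + C2*y + C3*y^2 - y^5/60 - sqrt(6)*y^4/72 + sqrt(3)*y^3/9


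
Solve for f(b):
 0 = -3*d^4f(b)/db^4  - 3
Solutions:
 f(b) = C1 + C2*b + C3*b^2 + C4*b^3 - b^4/24


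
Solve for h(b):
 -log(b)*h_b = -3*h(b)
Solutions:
 h(b) = C1*exp(3*li(b))


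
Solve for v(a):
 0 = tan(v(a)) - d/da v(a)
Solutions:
 v(a) = pi - asin(C1*exp(a))
 v(a) = asin(C1*exp(a))


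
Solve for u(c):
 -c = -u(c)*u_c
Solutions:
 u(c) = -sqrt(C1 + c^2)
 u(c) = sqrt(C1 + c^2)


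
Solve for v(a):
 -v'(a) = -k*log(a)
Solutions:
 v(a) = C1 + a*k*log(a) - a*k


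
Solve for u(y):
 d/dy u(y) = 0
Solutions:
 u(y) = C1


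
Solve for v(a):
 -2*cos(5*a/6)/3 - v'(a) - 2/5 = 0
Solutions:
 v(a) = C1 - 2*a/5 - 4*sin(5*a/6)/5


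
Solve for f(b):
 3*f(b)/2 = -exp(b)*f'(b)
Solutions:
 f(b) = C1*exp(3*exp(-b)/2)


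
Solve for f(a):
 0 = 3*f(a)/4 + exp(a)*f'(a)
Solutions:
 f(a) = C1*exp(3*exp(-a)/4)


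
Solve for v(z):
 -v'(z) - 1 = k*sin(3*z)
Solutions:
 v(z) = C1 + k*cos(3*z)/3 - z


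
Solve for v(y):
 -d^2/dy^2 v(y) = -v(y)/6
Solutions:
 v(y) = C1*exp(-sqrt(6)*y/6) + C2*exp(sqrt(6)*y/6)


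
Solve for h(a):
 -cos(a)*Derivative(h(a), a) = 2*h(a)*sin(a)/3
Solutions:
 h(a) = C1*cos(a)^(2/3)


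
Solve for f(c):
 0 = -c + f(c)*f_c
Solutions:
 f(c) = -sqrt(C1 + c^2)
 f(c) = sqrt(C1 + c^2)


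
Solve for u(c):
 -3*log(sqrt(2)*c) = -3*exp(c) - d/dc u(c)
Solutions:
 u(c) = C1 + 3*c*log(c) + c*(-3 + 3*log(2)/2) - 3*exp(c)


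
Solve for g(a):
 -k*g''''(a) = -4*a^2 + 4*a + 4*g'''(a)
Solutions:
 g(a) = C1 + C2*a + C3*a^2 + C4*exp(-4*a/k) + a^5/60 - a^4*(k + 2)/48 + a^3*k*(k + 2)/48


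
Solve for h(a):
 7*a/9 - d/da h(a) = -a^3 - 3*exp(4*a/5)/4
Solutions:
 h(a) = C1 + a^4/4 + 7*a^2/18 + 15*exp(4*a/5)/16


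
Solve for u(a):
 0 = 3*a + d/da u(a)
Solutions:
 u(a) = C1 - 3*a^2/2


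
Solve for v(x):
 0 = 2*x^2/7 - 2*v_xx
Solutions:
 v(x) = C1 + C2*x + x^4/84


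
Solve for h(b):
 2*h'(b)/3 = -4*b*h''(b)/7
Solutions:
 h(b) = C1 + C2/b^(1/6)


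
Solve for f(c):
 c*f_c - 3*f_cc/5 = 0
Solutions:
 f(c) = C1 + C2*erfi(sqrt(30)*c/6)


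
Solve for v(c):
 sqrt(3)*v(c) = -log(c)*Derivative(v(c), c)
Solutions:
 v(c) = C1*exp(-sqrt(3)*li(c))


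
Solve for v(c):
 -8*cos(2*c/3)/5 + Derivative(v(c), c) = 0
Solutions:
 v(c) = C1 + 12*sin(2*c/3)/5


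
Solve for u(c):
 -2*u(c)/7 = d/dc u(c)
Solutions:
 u(c) = C1*exp(-2*c/7)


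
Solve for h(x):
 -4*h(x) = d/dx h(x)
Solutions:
 h(x) = C1*exp(-4*x)


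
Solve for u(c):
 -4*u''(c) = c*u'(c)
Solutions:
 u(c) = C1 + C2*erf(sqrt(2)*c/4)


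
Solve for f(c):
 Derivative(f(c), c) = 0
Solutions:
 f(c) = C1


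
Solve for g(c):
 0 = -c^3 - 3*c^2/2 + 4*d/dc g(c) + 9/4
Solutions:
 g(c) = C1 + c^4/16 + c^3/8 - 9*c/16


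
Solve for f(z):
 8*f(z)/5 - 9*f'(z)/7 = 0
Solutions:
 f(z) = C1*exp(56*z/45)


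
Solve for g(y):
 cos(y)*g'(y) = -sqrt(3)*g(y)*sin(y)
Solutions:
 g(y) = C1*cos(y)^(sqrt(3))


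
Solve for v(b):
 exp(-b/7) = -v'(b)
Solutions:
 v(b) = C1 + 7*exp(-b/7)


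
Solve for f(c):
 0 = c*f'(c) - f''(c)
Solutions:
 f(c) = C1 + C2*erfi(sqrt(2)*c/2)


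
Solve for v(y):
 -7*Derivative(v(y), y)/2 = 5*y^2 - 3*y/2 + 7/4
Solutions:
 v(y) = C1 - 10*y^3/21 + 3*y^2/14 - y/2
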